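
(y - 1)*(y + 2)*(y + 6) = y^3 + 7*y^2 + 4*y - 12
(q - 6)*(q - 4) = q^2 - 10*q + 24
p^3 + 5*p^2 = p^2*(p + 5)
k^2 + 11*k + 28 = (k + 4)*(k + 7)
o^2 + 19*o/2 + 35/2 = (o + 5/2)*(o + 7)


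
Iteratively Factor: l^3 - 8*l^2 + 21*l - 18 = (l - 3)*(l^2 - 5*l + 6) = (l - 3)*(l - 2)*(l - 3)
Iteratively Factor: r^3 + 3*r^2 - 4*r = (r)*(r^2 + 3*r - 4) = r*(r - 1)*(r + 4)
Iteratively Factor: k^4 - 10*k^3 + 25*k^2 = (k - 5)*(k^3 - 5*k^2) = k*(k - 5)*(k^2 - 5*k) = k*(k - 5)^2*(k)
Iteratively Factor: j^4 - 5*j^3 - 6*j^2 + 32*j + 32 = (j - 4)*(j^3 - j^2 - 10*j - 8) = (j - 4)^2*(j^2 + 3*j + 2) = (j - 4)^2*(j + 2)*(j + 1)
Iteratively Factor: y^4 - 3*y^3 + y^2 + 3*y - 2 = (y - 2)*(y^3 - y^2 - y + 1) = (y - 2)*(y + 1)*(y^2 - 2*y + 1) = (y - 2)*(y - 1)*(y + 1)*(y - 1)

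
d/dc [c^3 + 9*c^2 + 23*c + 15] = 3*c^2 + 18*c + 23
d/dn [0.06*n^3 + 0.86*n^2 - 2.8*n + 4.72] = 0.18*n^2 + 1.72*n - 2.8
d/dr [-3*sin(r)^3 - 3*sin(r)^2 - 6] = -3*(3*sin(r) + 2)*sin(r)*cos(r)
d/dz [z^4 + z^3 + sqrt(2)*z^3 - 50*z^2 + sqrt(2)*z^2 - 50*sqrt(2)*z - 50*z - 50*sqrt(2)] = 4*z^3 + 3*z^2 + 3*sqrt(2)*z^2 - 100*z + 2*sqrt(2)*z - 50*sqrt(2) - 50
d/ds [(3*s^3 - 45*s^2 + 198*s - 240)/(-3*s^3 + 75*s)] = (-15*s^2 + 32*s + 80)/(s^2*(s^2 + 10*s + 25))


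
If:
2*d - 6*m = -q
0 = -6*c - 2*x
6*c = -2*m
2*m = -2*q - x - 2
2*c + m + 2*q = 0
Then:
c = 1/4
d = -37/16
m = -3/4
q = 1/8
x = -3/4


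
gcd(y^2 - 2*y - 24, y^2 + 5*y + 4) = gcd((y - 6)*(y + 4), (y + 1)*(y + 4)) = y + 4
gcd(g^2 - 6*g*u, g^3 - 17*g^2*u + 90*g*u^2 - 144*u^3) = -g + 6*u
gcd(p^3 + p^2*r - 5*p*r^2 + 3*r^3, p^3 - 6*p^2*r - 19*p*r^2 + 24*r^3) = p^2 + 2*p*r - 3*r^2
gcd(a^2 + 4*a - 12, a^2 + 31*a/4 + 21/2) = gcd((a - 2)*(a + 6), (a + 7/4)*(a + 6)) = a + 6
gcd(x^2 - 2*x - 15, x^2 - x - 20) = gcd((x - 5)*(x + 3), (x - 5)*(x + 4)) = x - 5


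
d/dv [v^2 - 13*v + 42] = 2*v - 13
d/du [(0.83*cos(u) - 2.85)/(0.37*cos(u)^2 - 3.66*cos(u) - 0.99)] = (0.3071*cos(u)^2 - 2.109*cos(u) + 11.2527)*sin(u)/(0.1369*cos(u)^4 - 2.7084*cos(u)^3 + 12.663*cos(u)^2 + 7.2468*cos(u) + 0.9801)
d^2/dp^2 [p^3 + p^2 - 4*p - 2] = 6*p + 2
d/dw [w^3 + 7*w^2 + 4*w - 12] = 3*w^2 + 14*w + 4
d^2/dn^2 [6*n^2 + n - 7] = 12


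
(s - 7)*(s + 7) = s^2 - 49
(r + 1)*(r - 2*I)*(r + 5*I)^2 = r^4 + r^3 + 8*I*r^3 - 5*r^2 + 8*I*r^2 - 5*r + 50*I*r + 50*I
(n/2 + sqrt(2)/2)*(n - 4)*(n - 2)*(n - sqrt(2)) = n^4/2 - 3*n^3 + 3*n^2 + 6*n - 8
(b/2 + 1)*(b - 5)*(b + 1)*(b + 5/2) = b^4/2 + b^3/4 - 9*b^2 - 85*b/4 - 25/2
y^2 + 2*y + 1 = (y + 1)^2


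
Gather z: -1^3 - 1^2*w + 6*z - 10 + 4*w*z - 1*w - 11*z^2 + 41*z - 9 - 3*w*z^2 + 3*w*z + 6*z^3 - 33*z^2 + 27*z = -2*w + 6*z^3 + z^2*(-3*w - 44) + z*(7*w + 74) - 20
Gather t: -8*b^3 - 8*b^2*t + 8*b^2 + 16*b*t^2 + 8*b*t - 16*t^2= -8*b^3 + 8*b^2 + t^2*(16*b - 16) + t*(-8*b^2 + 8*b)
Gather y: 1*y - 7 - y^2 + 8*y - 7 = -y^2 + 9*y - 14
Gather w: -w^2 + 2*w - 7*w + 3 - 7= -w^2 - 5*w - 4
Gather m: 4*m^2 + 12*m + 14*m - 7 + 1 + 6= 4*m^2 + 26*m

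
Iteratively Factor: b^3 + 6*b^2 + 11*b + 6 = (b + 1)*(b^2 + 5*b + 6) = (b + 1)*(b + 2)*(b + 3)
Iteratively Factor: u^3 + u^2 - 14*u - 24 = (u + 3)*(u^2 - 2*u - 8) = (u - 4)*(u + 3)*(u + 2)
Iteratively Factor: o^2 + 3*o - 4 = (o - 1)*(o + 4)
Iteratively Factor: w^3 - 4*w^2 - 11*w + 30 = (w - 5)*(w^2 + w - 6) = (w - 5)*(w + 3)*(w - 2)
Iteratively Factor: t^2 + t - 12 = (t + 4)*(t - 3)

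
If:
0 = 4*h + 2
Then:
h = -1/2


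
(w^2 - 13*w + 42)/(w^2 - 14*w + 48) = (w - 7)/(w - 8)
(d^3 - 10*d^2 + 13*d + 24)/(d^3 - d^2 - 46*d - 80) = (d^2 - 2*d - 3)/(d^2 + 7*d + 10)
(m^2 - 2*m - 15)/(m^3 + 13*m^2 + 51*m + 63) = (m - 5)/(m^2 + 10*m + 21)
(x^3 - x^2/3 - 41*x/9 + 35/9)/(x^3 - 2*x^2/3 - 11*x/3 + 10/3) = (x + 7/3)/(x + 2)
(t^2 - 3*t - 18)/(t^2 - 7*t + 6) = (t + 3)/(t - 1)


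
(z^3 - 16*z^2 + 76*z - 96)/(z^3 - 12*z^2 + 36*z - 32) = (z - 6)/(z - 2)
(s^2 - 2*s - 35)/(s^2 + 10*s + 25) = (s - 7)/(s + 5)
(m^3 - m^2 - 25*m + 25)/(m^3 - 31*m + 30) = (m + 5)/(m + 6)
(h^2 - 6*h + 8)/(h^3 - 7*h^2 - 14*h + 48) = (h - 4)/(h^2 - 5*h - 24)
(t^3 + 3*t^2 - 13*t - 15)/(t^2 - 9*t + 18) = (t^2 + 6*t + 5)/(t - 6)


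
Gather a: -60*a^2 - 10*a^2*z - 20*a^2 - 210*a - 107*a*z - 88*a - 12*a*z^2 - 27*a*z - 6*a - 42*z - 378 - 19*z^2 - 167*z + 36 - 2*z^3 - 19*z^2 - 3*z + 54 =a^2*(-10*z - 80) + a*(-12*z^2 - 134*z - 304) - 2*z^3 - 38*z^2 - 212*z - 288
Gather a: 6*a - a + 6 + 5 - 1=5*a + 10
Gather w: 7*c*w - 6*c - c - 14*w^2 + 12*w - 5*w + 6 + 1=-7*c - 14*w^2 + w*(7*c + 7) + 7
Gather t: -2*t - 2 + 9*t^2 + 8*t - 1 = 9*t^2 + 6*t - 3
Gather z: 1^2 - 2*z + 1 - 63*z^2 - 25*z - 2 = -63*z^2 - 27*z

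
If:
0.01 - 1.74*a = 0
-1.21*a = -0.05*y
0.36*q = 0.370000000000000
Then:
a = 0.01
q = 1.03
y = 0.14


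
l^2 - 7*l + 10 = (l - 5)*(l - 2)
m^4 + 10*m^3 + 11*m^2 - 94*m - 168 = (m - 3)*(m + 2)*(m + 4)*(m + 7)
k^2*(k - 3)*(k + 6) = k^4 + 3*k^3 - 18*k^2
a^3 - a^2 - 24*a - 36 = (a - 6)*(a + 2)*(a + 3)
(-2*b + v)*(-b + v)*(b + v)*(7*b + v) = 14*b^4 - 5*b^3*v - 15*b^2*v^2 + 5*b*v^3 + v^4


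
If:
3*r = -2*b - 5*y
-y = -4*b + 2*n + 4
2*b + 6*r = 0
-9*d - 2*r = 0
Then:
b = -5*y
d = -10*y/27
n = -21*y/2 - 2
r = 5*y/3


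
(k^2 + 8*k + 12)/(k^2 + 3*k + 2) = (k + 6)/(k + 1)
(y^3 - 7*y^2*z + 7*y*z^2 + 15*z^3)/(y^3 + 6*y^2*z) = (y^3 - 7*y^2*z + 7*y*z^2 + 15*z^3)/(y^2*(y + 6*z))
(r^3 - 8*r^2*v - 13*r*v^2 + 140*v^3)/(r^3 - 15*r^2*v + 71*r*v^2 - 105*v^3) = (r + 4*v)/(r - 3*v)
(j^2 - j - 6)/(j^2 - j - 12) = (-j^2 + j + 6)/(-j^2 + j + 12)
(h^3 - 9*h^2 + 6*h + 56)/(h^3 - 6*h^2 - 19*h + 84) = (h^2 - 2*h - 8)/(h^2 + h - 12)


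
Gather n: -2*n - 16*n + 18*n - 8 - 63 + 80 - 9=0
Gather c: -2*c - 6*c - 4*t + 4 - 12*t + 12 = -8*c - 16*t + 16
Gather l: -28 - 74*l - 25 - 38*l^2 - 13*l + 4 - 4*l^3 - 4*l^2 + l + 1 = -4*l^3 - 42*l^2 - 86*l - 48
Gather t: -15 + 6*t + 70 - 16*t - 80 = -10*t - 25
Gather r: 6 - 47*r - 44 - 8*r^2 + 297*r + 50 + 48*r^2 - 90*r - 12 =40*r^2 + 160*r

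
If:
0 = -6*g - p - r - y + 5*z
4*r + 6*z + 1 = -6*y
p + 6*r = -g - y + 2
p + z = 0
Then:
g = 22*z/19 + 1/190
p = -z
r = 3*z/19 + 77/190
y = -21*z/19 - 83/190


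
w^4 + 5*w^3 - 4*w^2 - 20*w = w*(w - 2)*(w + 2)*(w + 5)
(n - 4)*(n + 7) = n^2 + 3*n - 28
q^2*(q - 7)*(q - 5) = q^4 - 12*q^3 + 35*q^2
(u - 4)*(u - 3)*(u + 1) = u^3 - 6*u^2 + 5*u + 12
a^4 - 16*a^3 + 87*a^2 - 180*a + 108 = (a - 6)^2*(a - 3)*(a - 1)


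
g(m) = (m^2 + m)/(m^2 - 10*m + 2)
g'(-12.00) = -0.02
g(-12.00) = 0.50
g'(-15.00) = -0.02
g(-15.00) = 0.56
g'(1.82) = -0.16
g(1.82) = -0.40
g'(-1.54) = -0.08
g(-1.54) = 0.04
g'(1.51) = -0.15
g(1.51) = -0.35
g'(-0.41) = -0.04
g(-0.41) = -0.04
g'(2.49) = -0.20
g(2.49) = -0.52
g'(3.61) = -0.29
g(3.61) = -0.79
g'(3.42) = -0.27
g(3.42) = -0.74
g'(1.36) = -0.14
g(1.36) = -0.33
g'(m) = (10 - 2*m)*(m^2 + m)/(m^2 - 10*m + 2)^2 + (2*m + 1)/(m^2 - 10*m + 2) = (-11*m^2 + 4*m + 2)/(m^4 - 20*m^3 + 104*m^2 - 40*m + 4)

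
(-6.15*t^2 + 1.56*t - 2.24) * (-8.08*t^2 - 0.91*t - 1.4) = 49.692*t^4 - 7.0083*t^3 + 25.2896*t^2 - 0.1456*t + 3.136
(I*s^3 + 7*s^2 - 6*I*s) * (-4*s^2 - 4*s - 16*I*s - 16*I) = -4*I*s^5 - 12*s^4 - 4*I*s^4 - 12*s^3 - 88*I*s^3 - 96*s^2 - 88*I*s^2 - 96*s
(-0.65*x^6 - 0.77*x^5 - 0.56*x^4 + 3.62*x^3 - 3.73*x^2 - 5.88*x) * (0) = 0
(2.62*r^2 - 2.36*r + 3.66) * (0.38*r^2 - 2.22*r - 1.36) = 0.9956*r^4 - 6.7132*r^3 + 3.0668*r^2 - 4.9156*r - 4.9776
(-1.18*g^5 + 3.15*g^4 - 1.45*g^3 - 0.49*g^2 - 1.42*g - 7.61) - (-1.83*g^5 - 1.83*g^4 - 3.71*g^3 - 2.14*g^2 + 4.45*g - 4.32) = 0.65*g^5 + 4.98*g^4 + 2.26*g^3 + 1.65*g^2 - 5.87*g - 3.29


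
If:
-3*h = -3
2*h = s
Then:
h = 1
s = 2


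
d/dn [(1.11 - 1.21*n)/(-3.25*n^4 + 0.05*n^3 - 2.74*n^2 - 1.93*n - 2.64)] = (-11.7975*n^4 + 14.551*n^3 - 3.4819*n^2 + 6.0828*n + 5.3367)/(10.5625*n^8 - 0.325*n^7 + 17.8125*n^6 + 12.271*n^5 + 24.4746*n^4 + 10.3124*n^3 + 18.1921*n^2 + 10.1904*n + 6.9696)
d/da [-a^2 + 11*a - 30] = 11 - 2*a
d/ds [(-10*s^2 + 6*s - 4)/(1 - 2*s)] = 2*(10*s^2 - 10*s - 1)/(4*s^2 - 4*s + 1)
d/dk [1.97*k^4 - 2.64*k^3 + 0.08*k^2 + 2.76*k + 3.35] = 7.88*k^3 - 7.92*k^2 + 0.16*k + 2.76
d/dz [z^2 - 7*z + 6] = 2*z - 7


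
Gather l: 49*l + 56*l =105*l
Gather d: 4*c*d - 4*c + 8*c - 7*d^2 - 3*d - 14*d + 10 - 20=4*c - 7*d^2 + d*(4*c - 17) - 10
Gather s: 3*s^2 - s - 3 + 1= 3*s^2 - s - 2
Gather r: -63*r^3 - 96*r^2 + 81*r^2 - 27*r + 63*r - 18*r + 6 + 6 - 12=-63*r^3 - 15*r^2 + 18*r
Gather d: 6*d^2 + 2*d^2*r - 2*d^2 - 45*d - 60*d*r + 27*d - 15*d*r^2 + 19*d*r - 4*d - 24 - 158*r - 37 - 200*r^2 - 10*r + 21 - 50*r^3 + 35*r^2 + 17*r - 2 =d^2*(2*r + 4) + d*(-15*r^2 - 41*r - 22) - 50*r^3 - 165*r^2 - 151*r - 42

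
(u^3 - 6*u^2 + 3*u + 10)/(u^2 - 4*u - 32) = (-u^3 + 6*u^2 - 3*u - 10)/(-u^2 + 4*u + 32)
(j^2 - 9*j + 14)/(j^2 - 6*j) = (j^2 - 9*j + 14)/(j*(j - 6))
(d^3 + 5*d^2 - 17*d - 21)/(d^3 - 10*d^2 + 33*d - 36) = (d^2 + 8*d + 7)/(d^2 - 7*d + 12)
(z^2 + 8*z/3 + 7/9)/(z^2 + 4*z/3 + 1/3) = (z + 7/3)/(z + 1)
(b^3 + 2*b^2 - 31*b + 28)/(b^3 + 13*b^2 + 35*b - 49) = (b - 4)/(b + 7)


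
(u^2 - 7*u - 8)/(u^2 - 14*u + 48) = (u + 1)/(u - 6)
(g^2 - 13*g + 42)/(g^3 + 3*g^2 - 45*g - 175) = (g - 6)/(g^2 + 10*g + 25)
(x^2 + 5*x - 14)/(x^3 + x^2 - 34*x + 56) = 1/(x - 4)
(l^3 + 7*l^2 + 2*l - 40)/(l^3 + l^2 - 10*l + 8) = (l + 5)/(l - 1)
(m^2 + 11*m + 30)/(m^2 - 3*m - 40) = (m + 6)/(m - 8)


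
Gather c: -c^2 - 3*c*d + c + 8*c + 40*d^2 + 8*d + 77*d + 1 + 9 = -c^2 + c*(9 - 3*d) + 40*d^2 + 85*d + 10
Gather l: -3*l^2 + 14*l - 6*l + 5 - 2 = -3*l^2 + 8*l + 3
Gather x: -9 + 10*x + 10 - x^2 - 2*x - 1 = -x^2 + 8*x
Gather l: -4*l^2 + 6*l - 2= -4*l^2 + 6*l - 2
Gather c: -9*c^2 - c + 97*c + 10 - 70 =-9*c^2 + 96*c - 60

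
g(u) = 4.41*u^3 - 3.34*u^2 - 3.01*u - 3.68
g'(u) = 13.23*u^2 - 6.68*u - 3.01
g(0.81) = -5.97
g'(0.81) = 0.26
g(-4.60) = -489.76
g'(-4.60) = 307.66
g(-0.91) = -7.03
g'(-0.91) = 14.02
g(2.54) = 39.39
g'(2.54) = 65.38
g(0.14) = -4.15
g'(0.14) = -3.69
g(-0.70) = -4.72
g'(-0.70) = 8.15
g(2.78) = 56.89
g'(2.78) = 80.67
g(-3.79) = -280.33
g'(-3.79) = 212.34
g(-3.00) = -143.78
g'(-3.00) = 136.10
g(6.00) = 810.58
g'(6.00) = 433.19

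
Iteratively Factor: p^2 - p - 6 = (p - 3)*(p + 2)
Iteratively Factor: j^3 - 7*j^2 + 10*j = (j - 2)*(j^2 - 5*j) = j*(j - 2)*(j - 5)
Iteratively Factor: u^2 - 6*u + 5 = (u - 1)*(u - 5)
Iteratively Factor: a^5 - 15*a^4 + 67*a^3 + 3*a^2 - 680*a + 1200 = (a - 5)*(a^4 - 10*a^3 + 17*a^2 + 88*a - 240) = (a - 5)*(a + 3)*(a^3 - 13*a^2 + 56*a - 80) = (a - 5)*(a - 4)*(a + 3)*(a^2 - 9*a + 20) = (a - 5)^2*(a - 4)*(a + 3)*(a - 4)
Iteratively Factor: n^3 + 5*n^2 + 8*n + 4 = (n + 2)*(n^2 + 3*n + 2) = (n + 1)*(n + 2)*(n + 2)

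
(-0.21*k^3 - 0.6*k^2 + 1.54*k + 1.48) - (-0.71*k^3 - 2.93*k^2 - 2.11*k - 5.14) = 0.5*k^3 + 2.33*k^2 + 3.65*k + 6.62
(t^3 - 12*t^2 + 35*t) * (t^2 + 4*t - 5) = t^5 - 8*t^4 - 18*t^3 + 200*t^2 - 175*t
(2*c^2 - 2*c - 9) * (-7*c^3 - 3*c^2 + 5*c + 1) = -14*c^5 + 8*c^4 + 79*c^3 + 19*c^2 - 47*c - 9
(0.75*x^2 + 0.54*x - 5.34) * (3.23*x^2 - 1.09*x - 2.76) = 2.4225*x^4 + 0.9267*x^3 - 19.9068*x^2 + 4.3302*x + 14.7384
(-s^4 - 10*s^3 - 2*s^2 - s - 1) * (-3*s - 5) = 3*s^5 + 35*s^4 + 56*s^3 + 13*s^2 + 8*s + 5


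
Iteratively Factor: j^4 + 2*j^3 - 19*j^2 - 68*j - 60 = (j + 3)*(j^3 - j^2 - 16*j - 20) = (j + 2)*(j + 3)*(j^2 - 3*j - 10) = (j + 2)^2*(j + 3)*(j - 5)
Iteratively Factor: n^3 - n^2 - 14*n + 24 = (n - 2)*(n^2 + n - 12) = (n - 3)*(n - 2)*(n + 4)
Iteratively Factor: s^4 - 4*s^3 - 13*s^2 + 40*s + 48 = (s + 1)*(s^3 - 5*s^2 - 8*s + 48) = (s - 4)*(s + 1)*(s^2 - s - 12) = (s - 4)^2*(s + 1)*(s + 3)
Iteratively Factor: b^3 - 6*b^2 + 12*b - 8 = (b - 2)*(b^2 - 4*b + 4) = (b - 2)^2*(b - 2)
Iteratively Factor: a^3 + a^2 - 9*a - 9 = (a + 3)*(a^2 - 2*a - 3) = (a + 1)*(a + 3)*(a - 3)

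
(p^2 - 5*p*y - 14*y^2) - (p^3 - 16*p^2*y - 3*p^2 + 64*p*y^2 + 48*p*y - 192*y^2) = -p^3 + 16*p^2*y + 4*p^2 - 64*p*y^2 - 53*p*y + 178*y^2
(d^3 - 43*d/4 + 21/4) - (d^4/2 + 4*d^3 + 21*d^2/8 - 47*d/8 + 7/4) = -d^4/2 - 3*d^3 - 21*d^2/8 - 39*d/8 + 7/2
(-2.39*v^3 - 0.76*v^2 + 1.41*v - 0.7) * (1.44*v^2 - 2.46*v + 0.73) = -3.4416*v^5 + 4.785*v^4 + 2.1553*v^3 - 5.0314*v^2 + 2.7513*v - 0.511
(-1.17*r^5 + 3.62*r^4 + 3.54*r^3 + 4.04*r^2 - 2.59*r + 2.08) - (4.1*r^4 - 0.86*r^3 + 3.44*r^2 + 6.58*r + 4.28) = -1.17*r^5 - 0.48*r^4 + 4.4*r^3 + 0.6*r^2 - 9.17*r - 2.2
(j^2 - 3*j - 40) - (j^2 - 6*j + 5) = 3*j - 45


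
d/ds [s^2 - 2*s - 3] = 2*s - 2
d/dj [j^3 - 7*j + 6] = 3*j^2 - 7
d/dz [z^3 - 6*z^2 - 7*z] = 3*z^2 - 12*z - 7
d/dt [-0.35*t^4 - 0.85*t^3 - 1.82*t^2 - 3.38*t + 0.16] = -1.4*t^3 - 2.55*t^2 - 3.64*t - 3.38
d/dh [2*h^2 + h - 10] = 4*h + 1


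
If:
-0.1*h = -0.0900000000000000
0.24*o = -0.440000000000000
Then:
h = 0.90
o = -1.83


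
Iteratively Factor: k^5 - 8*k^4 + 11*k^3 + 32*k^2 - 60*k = (k)*(k^4 - 8*k^3 + 11*k^2 + 32*k - 60) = k*(k - 5)*(k^3 - 3*k^2 - 4*k + 12) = k*(k - 5)*(k - 2)*(k^2 - k - 6) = k*(k - 5)*(k - 3)*(k - 2)*(k + 2)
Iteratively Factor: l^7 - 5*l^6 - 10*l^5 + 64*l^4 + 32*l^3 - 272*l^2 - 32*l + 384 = (l - 2)*(l^6 - 3*l^5 - 16*l^4 + 32*l^3 + 96*l^2 - 80*l - 192) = (l - 2)*(l + 2)*(l^5 - 5*l^4 - 6*l^3 + 44*l^2 + 8*l - 96) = (l - 3)*(l - 2)*(l + 2)*(l^4 - 2*l^3 - 12*l^2 + 8*l + 32) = (l - 3)*(l - 2)*(l + 2)^2*(l^3 - 4*l^2 - 4*l + 16) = (l - 3)*(l - 2)^2*(l + 2)^2*(l^2 - 2*l - 8) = (l - 3)*(l - 2)^2*(l + 2)^3*(l - 4)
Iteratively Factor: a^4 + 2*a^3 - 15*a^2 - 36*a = (a + 3)*(a^3 - a^2 - 12*a) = (a - 4)*(a + 3)*(a^2 + 3*a) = (a - 4)*(a + 3)^2*(a)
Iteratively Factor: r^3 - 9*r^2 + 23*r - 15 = (r - 5)*(r^2 - 4*r + 3) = (r - 5)*(r - 3)*(r - 1)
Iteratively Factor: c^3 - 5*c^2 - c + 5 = (c + 1)*(c^2 - 6*c + 5) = (c - 1)*(c + 1)*(c - 5)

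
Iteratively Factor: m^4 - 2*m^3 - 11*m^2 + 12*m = (m - 1)*(m^3 - m^2 - 12*m) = (m - 4)*(m - 1)*(m^2 + 3*m) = (m - 4)*(m - 1)*(m + 3)*(m)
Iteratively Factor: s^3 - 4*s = (s + 2)*(s^2 - 2*s) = s*(s + 2)*(s - 2)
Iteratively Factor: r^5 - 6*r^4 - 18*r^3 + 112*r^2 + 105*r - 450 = (r - 5)*(r^4 - r^3 - 23*r^2 - 3*r + 90) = (r - 5)*(r + 3)*(r^3 - 4*r^2 - 11*r + 30) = (r - 5)*(r + 3)^2*(r^2 - 7*r + 10) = (r - 5)^2*(r + 3)^2*(r - 2)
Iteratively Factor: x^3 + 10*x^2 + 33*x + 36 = (x + 3)*(x^2 + 7*x + 12) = (x + 3)*(x + 4)*(x + 3)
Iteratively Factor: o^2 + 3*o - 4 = (o + 4)*(o - 1)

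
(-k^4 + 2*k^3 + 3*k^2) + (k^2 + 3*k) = -k^4 + 2*k^3 + 4*k^2 + 3*k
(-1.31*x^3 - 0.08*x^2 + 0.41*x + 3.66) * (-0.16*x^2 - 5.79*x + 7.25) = 0.2096*x^5 + 7.5977*x^4 - 9.0999*x^3 - 3.5395*x^2 - 18.2189*x + 26.535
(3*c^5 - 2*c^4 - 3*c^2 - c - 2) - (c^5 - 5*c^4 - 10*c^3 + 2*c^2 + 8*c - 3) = 2*c^5 + 3*c^4 + 10*c^3 - 5*c^2 - 9*c + 1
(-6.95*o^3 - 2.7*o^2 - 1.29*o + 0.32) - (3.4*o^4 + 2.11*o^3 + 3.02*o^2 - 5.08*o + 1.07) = -3.4*o^4 - 9.06*o^3 - 5.72*o^2 + 3.79*o - 0.75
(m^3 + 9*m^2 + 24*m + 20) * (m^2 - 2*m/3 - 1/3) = m^5 + 25*m^4/3 + 53*m^3/3 + m^2 - 64*m/3 - 20/3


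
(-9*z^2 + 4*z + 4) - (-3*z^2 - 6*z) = -6*z^2 + 10*z + 4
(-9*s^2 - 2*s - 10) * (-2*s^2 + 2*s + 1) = 18*s^4 - 14*s^3 + 7*s^2 - 22*s - 10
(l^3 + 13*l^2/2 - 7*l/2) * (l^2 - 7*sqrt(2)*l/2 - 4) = l^5 - 7*sqrt(2)*l^4/2 + 13*l^4/2 - 91*sqrt(2)*l^3/4 - 15*l^3/2 - 26*l^2 + 49*sqrt(2)*l^2/4 + 14*l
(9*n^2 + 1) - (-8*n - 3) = 9*n^2 + 8*n + 4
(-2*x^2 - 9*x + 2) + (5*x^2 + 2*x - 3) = 3*x^2 - 7*x - 1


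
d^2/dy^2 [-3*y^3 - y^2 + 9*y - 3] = -18*y - 2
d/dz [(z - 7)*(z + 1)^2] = (z + 1)*(3*z - 13)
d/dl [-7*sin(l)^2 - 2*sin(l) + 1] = -2*(7*sin(l) + 1)*cos(l)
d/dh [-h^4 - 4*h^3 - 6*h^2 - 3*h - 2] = -4*h^3 - 12*h^2 - 12*h - 3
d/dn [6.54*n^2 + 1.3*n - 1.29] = 13.08*n + 1.3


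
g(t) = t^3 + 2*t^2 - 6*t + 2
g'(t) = 3*t^2 + 4*t - 6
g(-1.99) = 13.98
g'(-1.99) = -2.08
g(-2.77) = 12.71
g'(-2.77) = 5.94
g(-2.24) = 14.24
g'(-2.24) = 0.09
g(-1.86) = 13.64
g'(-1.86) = -3.06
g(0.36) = 0.15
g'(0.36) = -4.17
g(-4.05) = -7.33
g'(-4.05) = 27.01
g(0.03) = 1.82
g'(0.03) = -5.88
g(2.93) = 26.74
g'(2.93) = 31.47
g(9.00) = 839.00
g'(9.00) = 273.00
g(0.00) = 2.00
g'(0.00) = -6.00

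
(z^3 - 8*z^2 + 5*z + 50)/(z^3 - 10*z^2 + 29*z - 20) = (z^2 - 3*z - 10)/(z^2 - 5*z + 4)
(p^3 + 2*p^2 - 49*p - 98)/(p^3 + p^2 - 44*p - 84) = (p + 7)/(p + 6)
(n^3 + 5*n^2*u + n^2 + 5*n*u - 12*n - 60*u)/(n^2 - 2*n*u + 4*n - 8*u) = (-n^2 - 5*n*u + 3*n + 15*u)/(-n + 2*u)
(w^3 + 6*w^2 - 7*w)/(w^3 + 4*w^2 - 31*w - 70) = w*(w - 1)/(w^2 - 3*w - 10)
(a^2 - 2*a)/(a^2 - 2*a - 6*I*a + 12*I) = a/(a - 6*I)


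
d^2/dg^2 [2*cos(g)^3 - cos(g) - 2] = (18*sin(g)^2 - 5)*cos(g)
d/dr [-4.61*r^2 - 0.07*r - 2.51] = -9.22*r - 0.07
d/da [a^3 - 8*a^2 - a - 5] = 3*a^2 - 16*a - 1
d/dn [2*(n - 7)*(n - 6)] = 4*n - 26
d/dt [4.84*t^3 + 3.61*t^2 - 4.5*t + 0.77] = 14.52*t^2 + 7.22*t - 4.5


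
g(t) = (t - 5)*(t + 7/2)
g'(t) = 2*t - 3/2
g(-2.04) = -10.28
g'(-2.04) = -5.58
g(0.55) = -18.02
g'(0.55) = -0.40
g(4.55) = -3.62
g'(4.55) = 7.60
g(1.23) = -17.83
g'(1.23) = 0.96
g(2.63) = -14.53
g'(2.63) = 3.76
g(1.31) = -17.75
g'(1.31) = 1.12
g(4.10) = -6.84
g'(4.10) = 6.70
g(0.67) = -18.06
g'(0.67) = -0.16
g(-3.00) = -4.00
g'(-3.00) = -7.50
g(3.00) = -13.00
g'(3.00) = 4.50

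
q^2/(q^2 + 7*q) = q/(q + 7)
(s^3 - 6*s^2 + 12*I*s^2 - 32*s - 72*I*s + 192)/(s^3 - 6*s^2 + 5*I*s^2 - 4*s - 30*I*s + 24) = (s + 8*I)/(s + I)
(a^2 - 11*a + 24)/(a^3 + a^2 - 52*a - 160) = (a - 3)/(a^2 + 9*a + 20)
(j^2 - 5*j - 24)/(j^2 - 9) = (j - 8)/(j - 3)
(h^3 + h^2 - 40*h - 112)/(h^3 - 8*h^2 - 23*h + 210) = (h^2 + 8*h + 16)/(h^2 - h - 30)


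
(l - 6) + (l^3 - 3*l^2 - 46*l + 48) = l^3 - 3*l^2 - 45*l + 42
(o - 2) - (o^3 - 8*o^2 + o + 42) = -o^3 + 8*o^2 - 44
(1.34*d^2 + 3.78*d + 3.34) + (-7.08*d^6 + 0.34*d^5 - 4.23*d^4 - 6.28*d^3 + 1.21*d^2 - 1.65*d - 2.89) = -7.08*d^6 + 0.34*d^5 - 4.23*d^4 - 6.28*d^3 + 2.55*d^2 + 2.13*d + 0.45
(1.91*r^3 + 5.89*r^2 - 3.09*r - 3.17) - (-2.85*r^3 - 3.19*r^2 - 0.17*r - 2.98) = 4.76*r^3 + 9.08*r^2 - 2.92*r - 0.19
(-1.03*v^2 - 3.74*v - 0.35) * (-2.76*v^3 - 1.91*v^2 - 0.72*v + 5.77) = 2.8428*v^5 + 12.2897*v^4 + 8.851*v^3 - 2.5818*v^2 - 21.3278*v - 2.0195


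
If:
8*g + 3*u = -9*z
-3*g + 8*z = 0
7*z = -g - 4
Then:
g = -32/29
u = 364/87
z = -12/29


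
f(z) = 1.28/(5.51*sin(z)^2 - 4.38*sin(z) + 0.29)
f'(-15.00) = -0.38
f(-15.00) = 0.23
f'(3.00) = -75.06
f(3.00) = -5.86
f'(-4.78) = -0.29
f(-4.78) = 0.91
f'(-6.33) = 24.35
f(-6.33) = 2.52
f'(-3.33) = -25.63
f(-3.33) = -3.80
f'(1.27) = -1.82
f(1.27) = 1.13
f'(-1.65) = -0.02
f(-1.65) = 0.13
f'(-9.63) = -19.15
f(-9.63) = -3.42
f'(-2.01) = -0.10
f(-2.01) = 0.15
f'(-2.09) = -0.13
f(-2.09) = 0.16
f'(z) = 1.28*(-11.02*sin(z)*cos(z) + 4.38*cos(z))/(5.51*sin(z)^2 - 4.38*sin(z) + 0.29)^2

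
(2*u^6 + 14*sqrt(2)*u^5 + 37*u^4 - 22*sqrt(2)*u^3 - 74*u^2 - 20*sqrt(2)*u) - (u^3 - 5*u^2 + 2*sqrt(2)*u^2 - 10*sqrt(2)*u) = 2*u^6 + 14*sqrt(2)*u^5 + 37*u^4 - 22*sqrt(2)*u^3 - u^3 - 69*u^2 - 2*sqrt(2)*u^2 - 10*sqrt(2)*u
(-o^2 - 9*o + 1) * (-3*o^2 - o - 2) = 3*o^4 + 28*o^3 + 8*o^2 + 17*o - 2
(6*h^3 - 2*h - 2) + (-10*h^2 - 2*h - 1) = 6*h^3 - 10*h^2 - 4*h - 3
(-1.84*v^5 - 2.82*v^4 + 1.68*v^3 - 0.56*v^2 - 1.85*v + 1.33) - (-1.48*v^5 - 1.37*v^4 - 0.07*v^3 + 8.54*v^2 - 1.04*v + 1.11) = -0.36*v^5 - 1.45*v^4 + 1.75*v^3 - 9.1*v^2 - 0.81*v + 0.22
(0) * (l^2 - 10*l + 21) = 0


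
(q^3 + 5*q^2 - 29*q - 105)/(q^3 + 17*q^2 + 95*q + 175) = (q^2 - 2*q - 15)/(q^2 + 10*q + 25)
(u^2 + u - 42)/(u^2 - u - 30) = (u + 7)/(u + 5)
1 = 1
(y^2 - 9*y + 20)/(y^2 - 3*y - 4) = (y - 5)/(y + 1)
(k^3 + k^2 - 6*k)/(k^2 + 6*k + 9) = k*(k - 2)/(k + 3)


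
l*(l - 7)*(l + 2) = l^3 - 5*l^2 - 14*l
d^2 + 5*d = d*(d + 5)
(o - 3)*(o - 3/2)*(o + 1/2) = o^3 - 4*o^2 + 9*o/4 + 9/4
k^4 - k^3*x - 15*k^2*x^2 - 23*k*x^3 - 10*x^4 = (k - 5*x)*(k + x)^2*(k + 2*x)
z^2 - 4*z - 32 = (z - 8)*(z + 4)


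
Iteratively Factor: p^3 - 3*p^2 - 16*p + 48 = (p - 3)*(p^2 - 16) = (p - 3)*(p + 4)*(p - 4)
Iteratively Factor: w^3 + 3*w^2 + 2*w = (w + 1)*(w^2 + 2*w) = (w + 1)*(w + 2)*(w)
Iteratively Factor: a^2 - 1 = (a + 1)*(a - 1)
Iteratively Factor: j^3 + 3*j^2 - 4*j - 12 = (j + 3)*(j^2 - 4) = (j - 2)*(j + 3)*(j + 2)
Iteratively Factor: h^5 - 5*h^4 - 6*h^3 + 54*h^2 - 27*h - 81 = (h + 3)*(h^4 - 8*h^3 + 18*h^2 - 27) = (h - 3)*(h + 3)*(h^3 - 5*h^2 + 3*h + 9) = (h - 3)*(h + 1)*(h + 3)*(h^2 - 6*h + 9) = (h - 3)^2*(h + 1)*(h + 3)*(h - 3)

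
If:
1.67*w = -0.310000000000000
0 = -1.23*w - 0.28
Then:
No Solution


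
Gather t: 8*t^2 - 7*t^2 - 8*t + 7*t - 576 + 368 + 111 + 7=t^2 - t - 90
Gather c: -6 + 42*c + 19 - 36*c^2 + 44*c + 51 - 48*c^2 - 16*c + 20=-84*c^2 + 70*c + 84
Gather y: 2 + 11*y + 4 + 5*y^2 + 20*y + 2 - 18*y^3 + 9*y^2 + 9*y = -18*y^3 + 14*y^2 + 40*y + 8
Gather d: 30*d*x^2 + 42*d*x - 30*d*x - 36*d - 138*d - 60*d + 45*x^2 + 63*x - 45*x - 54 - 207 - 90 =d*(30*x^2 + 12*x - 234) + 45*x^2 + 18*x - 351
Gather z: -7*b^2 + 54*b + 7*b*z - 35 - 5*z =-7*b^2 + 54*b + z*(7*b - 5) - 35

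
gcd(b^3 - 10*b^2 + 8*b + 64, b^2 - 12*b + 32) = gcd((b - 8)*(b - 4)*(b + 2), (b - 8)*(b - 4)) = b^2 - 12*b + 32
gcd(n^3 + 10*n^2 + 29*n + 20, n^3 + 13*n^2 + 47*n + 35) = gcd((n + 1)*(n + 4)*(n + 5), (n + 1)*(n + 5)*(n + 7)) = n^2 + 6*n + 5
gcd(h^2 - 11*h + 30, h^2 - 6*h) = h - 6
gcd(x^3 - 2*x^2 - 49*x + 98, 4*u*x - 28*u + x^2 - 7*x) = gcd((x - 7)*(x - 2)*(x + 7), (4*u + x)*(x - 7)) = x - 7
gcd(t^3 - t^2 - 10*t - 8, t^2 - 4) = t + 2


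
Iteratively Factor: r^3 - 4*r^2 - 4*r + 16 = (r + 2)*(r^2 - 6*r + 8) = (r - 4)*(r + 2)*(r - 2)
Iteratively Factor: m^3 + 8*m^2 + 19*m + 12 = (m + 4)*(m^2 + 4*m + 3) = (m + 1)*(m + 4)*(m + 3)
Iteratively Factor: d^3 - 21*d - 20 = (d + 4)*(d^2 - 4*d - 5) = (d - 5)*(d + 4)*(d + 1)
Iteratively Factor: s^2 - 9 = (s + 3)*(s - 3)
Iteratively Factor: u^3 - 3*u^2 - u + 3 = (u - 3)*(u^2 - 1) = (u - 3)*(u + 1)*(u - 1)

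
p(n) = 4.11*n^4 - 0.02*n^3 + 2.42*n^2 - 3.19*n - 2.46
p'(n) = 16.44*n^3 - 0.06*n^2 + 4.84*n - 3.19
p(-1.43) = 24.30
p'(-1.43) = -58.31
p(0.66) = -2.74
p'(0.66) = 4.70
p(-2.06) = 88.57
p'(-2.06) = -157.13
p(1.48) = 17.77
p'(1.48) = 57.14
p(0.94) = -0.13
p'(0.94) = 14.96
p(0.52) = -3.17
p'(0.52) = 1.62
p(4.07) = 1151.06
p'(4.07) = 1123.89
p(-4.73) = 2126.13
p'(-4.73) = -1767.17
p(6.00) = 5387.76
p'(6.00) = 3574.73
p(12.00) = 85498.14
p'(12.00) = 28454.57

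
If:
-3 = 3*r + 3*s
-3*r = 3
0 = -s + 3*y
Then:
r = -1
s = 0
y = 0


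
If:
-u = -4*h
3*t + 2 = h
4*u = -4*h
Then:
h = 0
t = -2/3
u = 0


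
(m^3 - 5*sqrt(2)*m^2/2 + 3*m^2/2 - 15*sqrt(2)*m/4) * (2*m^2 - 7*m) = 2*m^5 - 5*sqrt(2)*m^4 - 4*m^4 - 21*m^3/2 + 10*sqrt(2)*m^3 + 105*sqrt(2)*m^2/4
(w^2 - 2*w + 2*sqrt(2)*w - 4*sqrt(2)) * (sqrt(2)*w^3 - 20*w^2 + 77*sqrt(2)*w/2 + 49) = sqrt(2)*w^5 - 16*w^4 - 2*sqrt(2)*w^4 - 3*sqrt(2)*w^3/2 + 32*w^3 + 3*sqrt(2)*w^2 + 203*w^2 - 406*w + 98*sqrt(2)*w - 196*sqrt(2)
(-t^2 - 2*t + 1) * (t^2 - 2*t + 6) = -t^4 - t^2 - 14*t + 6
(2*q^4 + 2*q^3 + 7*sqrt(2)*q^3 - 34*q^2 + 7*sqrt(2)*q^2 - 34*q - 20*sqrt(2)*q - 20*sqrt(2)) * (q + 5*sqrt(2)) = 2*q^5 + 2*q^4 + 17*sqrt(2)*q^4 + 17*sqrt(2)*q^3 + 36*q^3 - 190*sqrt(2)*q^2 + 36*q^2 - 190*sqrt(2)*q - 200*q - 200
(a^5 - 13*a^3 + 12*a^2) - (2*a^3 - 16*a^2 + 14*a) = a^5 - 15*a^3 + 28*a^2 - 14*a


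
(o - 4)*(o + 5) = o^2 + o - 20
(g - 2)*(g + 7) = g^2 + 5*g - 14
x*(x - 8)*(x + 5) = x^3 - 3*x^2 - 40*x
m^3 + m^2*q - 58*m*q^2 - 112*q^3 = (m - 8*q)*(m + 2*q)*(m + 7*q)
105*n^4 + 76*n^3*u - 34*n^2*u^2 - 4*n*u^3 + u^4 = (-7*n + u)*(-3*n + u)*(n + u)*(5*n + u)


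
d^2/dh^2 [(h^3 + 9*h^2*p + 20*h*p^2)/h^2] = 40*p^2/h^3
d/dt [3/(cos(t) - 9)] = 3*sin(t)/(cos(t) - 9)^2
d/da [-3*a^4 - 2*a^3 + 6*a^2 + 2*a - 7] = -12*a^3 - 6*a^2 + 12*a + 2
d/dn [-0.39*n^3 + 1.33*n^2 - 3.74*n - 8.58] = -1.17*n^2 + 2.66*n - 3.74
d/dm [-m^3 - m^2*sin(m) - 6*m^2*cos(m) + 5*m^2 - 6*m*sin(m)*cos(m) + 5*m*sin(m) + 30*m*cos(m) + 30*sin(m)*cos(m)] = 6*m^2*sin(m) - m^2*cos(m) - 3*m^2 - 32*m*sin(m) - 7*m*cos(m) - 6*m*cos(2*m) + 10*m + 5*sin(m) - 3*sin(2*m) + 30*cos(m) + 30*cos(2*m)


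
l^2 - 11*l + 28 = (l - 7)*(l - 4)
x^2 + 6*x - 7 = (x - 1)*(x + 7)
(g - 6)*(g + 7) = g^2 + g - 42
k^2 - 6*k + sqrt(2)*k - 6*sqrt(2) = (k - 6)*(k + sqrt(2))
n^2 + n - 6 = (n - 2)*(n + 3)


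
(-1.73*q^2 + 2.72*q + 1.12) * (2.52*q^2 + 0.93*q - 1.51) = -4.3596*q^4 + 5.2455*q^3 + 7.9643*q^2 - 3.0656*q - 1.6912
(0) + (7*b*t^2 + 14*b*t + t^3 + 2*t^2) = 7*b*t^2 + 14*b*t + t^3 + 2*t^2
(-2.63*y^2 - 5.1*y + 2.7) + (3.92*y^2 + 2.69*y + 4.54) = 1.29*y^2 - 2.41*y + 7.24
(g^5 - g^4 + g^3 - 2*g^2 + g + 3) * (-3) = -3*g^5 + 3*g^4 - 3*g^3 + 6*g^2 - 3*g - 9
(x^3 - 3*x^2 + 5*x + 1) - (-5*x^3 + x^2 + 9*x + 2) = 6*x^3 - 4*x^2 - 4*x - 1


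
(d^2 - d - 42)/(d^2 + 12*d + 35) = (d^2 - d - 42)/(d^2 + 12*d + 35)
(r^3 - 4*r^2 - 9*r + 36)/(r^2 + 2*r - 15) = (r^2 - r - 12)/(r + 5)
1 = 1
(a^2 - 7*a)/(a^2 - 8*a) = (a - 7)/(a - 8)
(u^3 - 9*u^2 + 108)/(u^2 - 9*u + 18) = (u^2 - 3*u - 18)/(u - 3)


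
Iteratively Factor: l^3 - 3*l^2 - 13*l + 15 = (l - 5)*(l^2 + 2*l - 3) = (l - 5)*(l + 3)*(l - 1)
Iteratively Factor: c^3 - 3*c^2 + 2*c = (c - 2)*(c^2 - c) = (c - 2)*(c - 1)*(c)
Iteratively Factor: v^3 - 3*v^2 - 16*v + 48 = (v + 4)*(v^2 - 7*v + 12) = (v - 3)*(v + 4)*(v - 4)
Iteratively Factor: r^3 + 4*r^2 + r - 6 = (r + 3)*(r^2 + r - 2) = (r - 1)*(r + 3)*(r + 2)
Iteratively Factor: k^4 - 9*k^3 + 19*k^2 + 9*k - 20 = (k - 1)*(k^3 - 8*k^2 + 11*k + 20) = (k - 1)*(k + 1)*(k^2 - 9*k + 20) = (k - 5)*(k - 1)*(k + 1)*(k - 4)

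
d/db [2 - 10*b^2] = -20*b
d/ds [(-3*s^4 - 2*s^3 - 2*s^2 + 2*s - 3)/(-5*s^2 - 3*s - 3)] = (30*s^5 + 37*s^4 + 48*s^3 + 34*s^2 - 18*s - 15)/(25*s^4 + 30*s^3 + 39*s^2 + 18*s + 9)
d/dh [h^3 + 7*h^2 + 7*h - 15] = 3*h^2 + 14*h + 7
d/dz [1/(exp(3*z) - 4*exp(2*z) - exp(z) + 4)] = (-3*exp(2*z) + 8*exp(z) + 1)*exp(z)/(exp(3*z) - 4*exp(2*z) - exp(z) + 4)^2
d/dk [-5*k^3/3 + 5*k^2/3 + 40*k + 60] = -5*k^2 + 10*k/3 + 40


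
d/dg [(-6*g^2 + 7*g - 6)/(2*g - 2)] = (-6*g^2 + 12*g - 1)/(2*(g^2 - 2*g + 1))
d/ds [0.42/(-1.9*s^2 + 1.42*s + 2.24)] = (1.596*s - 0.5964)/(-1.9*s^2 + 1.42*s + 2.24)^2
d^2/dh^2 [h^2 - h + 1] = 2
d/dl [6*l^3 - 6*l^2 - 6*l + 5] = 18*l^2 - 12*l - 6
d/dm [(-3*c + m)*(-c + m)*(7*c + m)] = -25*c^2 + 6*c*m + 3*m^2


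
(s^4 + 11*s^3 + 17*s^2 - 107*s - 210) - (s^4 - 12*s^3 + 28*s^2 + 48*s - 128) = 23*s^3 - 11*s^2 - 155*s - 82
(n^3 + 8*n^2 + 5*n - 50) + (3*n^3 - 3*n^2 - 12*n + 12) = 4*n^3 + 5*n^2 - 7*n - 38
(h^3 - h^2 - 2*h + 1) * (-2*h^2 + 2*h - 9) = -2*h^5 + 4*h^4 - 7*h^3 + 3*h^2 + 20*h - 9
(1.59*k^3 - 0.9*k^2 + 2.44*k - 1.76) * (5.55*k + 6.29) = 8.8245*k^4 + 5.0061*k^3 + 7.881*k^2 + 5.5796*k - 11.0704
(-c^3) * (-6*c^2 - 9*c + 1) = 6*c^5 + 9*c^4 - c^3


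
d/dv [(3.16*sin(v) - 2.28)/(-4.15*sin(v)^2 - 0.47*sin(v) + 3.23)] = (13.114*sin(v)^2 - 18.924*sin(v) + 9.1352)*cos(v)/(17.2225*sin(v)^4 + 3.901*sin(v)^3 - 26.5881*sin(v)^2 - 3.0362*sin(v) + 10.4329)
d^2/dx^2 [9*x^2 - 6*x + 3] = 18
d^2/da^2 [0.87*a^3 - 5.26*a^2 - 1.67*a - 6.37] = 5.22*a - 10.52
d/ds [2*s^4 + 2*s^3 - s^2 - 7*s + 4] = 8*s^3 + 6*s^2 - 2*s - 7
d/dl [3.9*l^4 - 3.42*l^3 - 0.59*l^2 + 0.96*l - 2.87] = 15.6*l^3 - 10.26*l^2 - 1.18*l + 0.96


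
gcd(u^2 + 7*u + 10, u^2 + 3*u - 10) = u + 5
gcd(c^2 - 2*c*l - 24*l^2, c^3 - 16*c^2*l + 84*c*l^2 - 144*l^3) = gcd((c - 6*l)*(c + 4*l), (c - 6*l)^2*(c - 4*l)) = c - 6*l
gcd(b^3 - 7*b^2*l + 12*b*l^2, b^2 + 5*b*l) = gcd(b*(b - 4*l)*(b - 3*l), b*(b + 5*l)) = b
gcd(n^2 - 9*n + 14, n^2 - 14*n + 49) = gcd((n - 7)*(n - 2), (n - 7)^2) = n - 7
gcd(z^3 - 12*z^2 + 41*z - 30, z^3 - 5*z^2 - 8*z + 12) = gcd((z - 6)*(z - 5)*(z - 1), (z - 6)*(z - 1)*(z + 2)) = z^2 - 7*z + 6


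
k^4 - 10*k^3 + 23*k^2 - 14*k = k*(k - 7)*(k - 2)*(k - 1)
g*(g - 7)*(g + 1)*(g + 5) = g^4 - g^3 - 37*g^2 - 35*g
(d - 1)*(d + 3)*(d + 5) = d^3 + 7*d^2 + 7*d - 15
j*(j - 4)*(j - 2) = j^3 - 6*j^2 + 8*j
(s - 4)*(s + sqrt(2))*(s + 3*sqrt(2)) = s^3 - 4*s^2 + 4*sqrt(2)*s^2 - 16*sqrt(2)*s + 6*s - 24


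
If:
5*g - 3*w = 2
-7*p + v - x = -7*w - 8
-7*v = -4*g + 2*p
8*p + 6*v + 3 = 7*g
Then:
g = 132*x/1069 - 899/1069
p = 75*x/1069 - 1021/1069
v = 54*x/1069 - 222/1069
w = 220*x/1069 - 2211/1069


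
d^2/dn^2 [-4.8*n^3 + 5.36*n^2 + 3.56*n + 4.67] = 10.72 - 28.8*n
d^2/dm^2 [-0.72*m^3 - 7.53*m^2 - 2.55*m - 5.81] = -4.32*m - 15.06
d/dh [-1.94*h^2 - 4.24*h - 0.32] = -3.88*h - 4.24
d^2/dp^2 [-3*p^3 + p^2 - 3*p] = 2 - 18*p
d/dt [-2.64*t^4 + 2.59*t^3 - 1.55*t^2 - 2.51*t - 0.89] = -10.56*t^3 + 7.77*t^2 - 3.1*t - 2.51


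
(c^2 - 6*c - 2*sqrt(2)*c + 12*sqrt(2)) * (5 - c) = -c^3 + 2*sqrt(2)*c^2 + 11*c^2 - 22*sqrt(2)*c - 30*c + 60*sqrt(2)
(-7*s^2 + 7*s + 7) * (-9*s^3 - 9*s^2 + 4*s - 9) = 63*s^5 - 154*s^3 + 28*s^2 - 35*s - 63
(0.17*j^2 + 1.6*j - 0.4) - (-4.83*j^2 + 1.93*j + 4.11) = 5.0*j^2 - 0.33*j - 4.51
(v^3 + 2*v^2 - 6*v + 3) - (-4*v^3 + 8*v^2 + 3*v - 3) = 5*v^3 - 6*v^2 - 9*v + 6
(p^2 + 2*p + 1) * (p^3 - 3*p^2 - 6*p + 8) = p^5 - p^4 - 11*p^3 - 7*p^2 + 10*p + 8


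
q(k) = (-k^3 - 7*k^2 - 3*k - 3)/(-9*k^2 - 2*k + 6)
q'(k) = (18*k + 2)*(-k^3 - 7*k^2 - 3*k - 3)/(-9*k^2 - 2*k + 6)^2 + (-3*k^2 - 14*k - 3)/(-9*k^2 - 2*k + 6)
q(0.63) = -6.78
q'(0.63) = -88.58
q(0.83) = 5.85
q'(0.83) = -44.32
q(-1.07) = 3.04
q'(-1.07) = 20.30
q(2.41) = 1.27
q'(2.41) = -0.07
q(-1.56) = 0.90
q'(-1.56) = 0.94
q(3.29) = 1.27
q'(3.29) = 0.04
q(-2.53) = 0.52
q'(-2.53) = 0.20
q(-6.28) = 0.04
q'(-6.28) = 0.11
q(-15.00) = -0.93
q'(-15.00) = 0.11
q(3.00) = 1.26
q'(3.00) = 0.02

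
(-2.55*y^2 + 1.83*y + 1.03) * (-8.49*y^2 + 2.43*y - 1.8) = 21.6495*y^4 - 21.7332*y^3 + 0.2922*y^2 - 0.7911*y - 1.854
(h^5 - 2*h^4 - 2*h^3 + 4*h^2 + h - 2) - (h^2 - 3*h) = h^5 - 2*h^4 - 2*h^3 + 3*h^2 + 4*h - 2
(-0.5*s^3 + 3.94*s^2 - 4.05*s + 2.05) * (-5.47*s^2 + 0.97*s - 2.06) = 2.735*s^5 - 22.0368*s^4 + 27.0053*s^3 - 23.2584*s^2 + 10.3315*s - 4.223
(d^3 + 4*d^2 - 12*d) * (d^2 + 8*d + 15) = d^5 + 12*d^4 + 35*d^3 - 36*d^2 - 180*d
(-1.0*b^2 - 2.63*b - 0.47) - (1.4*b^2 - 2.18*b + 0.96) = -2.4*b^2 - 0.45*b - 1.43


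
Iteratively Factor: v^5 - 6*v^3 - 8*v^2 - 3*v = (v + 1)*(v^4 - v^3 - 5*v^2 - 3*v) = (v + 1)^2*(v^3 - 2*v^2 - 3*v) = (v - 3)*(v + 1)^2*(v^2 + v) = (v - 3)*(v + 1)^3*(v)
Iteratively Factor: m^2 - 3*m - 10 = (m - 5)*(m + 2)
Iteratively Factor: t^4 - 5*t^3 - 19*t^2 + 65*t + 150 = (t - 5)*(t^3 - 19*t - 30) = (t - 5)*(t + 3)*(t^2 - 3*t - 10) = (t - 5)^2*(t + 3)*(t + 2)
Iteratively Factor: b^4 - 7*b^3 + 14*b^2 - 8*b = (b)*(b^3 - 7*b^2 + 14*b - 8) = b*(b - 2)*(b^2 - 5*b + 4) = b*(b - 4)*(b - 2)*(b - 1)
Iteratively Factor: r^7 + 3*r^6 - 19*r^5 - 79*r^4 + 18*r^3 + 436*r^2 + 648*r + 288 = (r + 2)*(r^6 + r^5 - 21*r^4 - 37*r^3 + 92*r^2 + 252*r + 144) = (r - 3)*(r + 2)*(r^5 + 4*r^4 - 9*r^3 - 64*r^2 - 100*r - 48) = (r - 4)*(r - 3)*(r + 2)*(r^4 + 8*r^3 + 23*r^2 + 28*r + 12) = (r - 4)*(r - 3)*(r + 1)*(r + 2)*(r^3 + 7*r^2 + 16*r + 12) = (r - 4)*(r - 3)*(r + 1)*(r + 2)*(r + 3)*(r^2 + 4*r + 4) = (r - 4)*(r - 3)*(r + 1)*(r + 2)^2*(r + 3)*(r + 2)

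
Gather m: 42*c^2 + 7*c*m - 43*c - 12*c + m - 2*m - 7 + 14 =42*c^2 - 55*c + m*(7*c - 1) + 7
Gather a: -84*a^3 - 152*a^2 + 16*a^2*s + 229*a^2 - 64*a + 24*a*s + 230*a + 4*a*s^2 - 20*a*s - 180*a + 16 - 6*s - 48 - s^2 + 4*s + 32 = -84*a^3 + a^2*(16*s + 77) + a*(4*s^2 + 4*s - 14) - s^2 - 2*s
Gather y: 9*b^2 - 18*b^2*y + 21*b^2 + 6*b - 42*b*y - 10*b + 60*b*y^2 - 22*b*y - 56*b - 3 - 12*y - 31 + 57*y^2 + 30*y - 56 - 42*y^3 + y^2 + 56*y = 30*b^2 - 60*b - 42*y^3 + y^2*(60*b + 58) + y*(-18*b^2 - 64*b + 74) - 90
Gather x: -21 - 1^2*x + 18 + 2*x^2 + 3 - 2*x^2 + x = 0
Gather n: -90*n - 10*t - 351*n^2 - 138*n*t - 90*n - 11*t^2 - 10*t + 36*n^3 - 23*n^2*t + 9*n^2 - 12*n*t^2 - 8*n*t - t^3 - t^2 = 36*n^3 + n^2*(-23*t - 342) + n*(-12*t^2 - 146*t - 180) - t^3 - 12*t^2 - 20*t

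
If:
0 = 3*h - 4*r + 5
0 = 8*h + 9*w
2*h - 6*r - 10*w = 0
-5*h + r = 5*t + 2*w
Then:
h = 27/23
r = 49/23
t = -38/115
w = -24/23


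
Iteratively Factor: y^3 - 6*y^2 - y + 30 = (y - 5)*(y^2 - y - 6) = (y - 5)*(y + 2)*(y - 3)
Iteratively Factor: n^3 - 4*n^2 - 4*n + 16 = (n + 2)*(n^2 - 6*n + 8) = (n - 2)*(n + 2)*(n - 4)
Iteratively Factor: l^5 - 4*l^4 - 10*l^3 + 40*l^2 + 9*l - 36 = (l - 4)*(l^4 - 10*l^2 + 9) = (l - 4)*(l - 1)*(l^3 + l^2 - 9*l - 9) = (l - 4)*(l - 1)*(l + 1)*(l^2 - 9) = (l - 4)*(l - 1)*(l + 1)*(l + 3)*(l - 3)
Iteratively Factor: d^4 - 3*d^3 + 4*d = (d + 1)*(d^3 - 4*d^2 + 4*d) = (d - 2)*(d + 1)*(d^2 - 2*d) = d*(d - 2)*(d + 1)*(d - 2)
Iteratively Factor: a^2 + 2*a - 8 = (a - 2)*(a + 4)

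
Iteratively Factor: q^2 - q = (q - 1)*(q)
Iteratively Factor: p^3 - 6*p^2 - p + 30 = (p - 5)*(p^2 - p - 6) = (p - 5)*(p - 3)*(p + 2)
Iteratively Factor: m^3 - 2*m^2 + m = (m)*(m^2 - 2*m + 1) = m*(m - 1)*(m - 1)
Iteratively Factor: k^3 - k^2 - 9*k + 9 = (k + 3)*(k^2 - 4*k + 3) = (k - 3)*(k + 3)*(k - 1)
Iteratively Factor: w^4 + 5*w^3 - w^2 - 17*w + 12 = (w - 1)*(w^3 + 6*w^2 + 5*w - 12) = (w - 1)*(w + 3)*(w^2 + 3*w - 4) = (w - 1)^2*(w + 3)*(w + 4)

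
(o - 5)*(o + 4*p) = o^2 + 4*o*p - 5*o - 20*p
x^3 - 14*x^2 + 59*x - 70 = (x - 7)*(x - 5)*(x - 2)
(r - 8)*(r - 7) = r^2 - 15*r + 56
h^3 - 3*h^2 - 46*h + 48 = (h - 8)*(h - 1)*(h + 6)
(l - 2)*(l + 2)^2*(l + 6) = l^4 + 8*l^3 + 8*l^2 - 32*l - 48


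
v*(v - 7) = v^2 - 7*v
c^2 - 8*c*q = c*(c - 8*q)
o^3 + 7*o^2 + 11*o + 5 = (o + 1)^2*(o + 5)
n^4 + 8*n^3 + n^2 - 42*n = n*(n - 2)*(n + 3)*(n + 7)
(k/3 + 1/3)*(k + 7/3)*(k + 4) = k^3/3 + 22*k^2/9 + 47*k/9 + 28/9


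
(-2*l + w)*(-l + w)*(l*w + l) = 2*l^3*w + 2*l^3 - 3*l^2*w^2 - 3*l^2*w + l*w^3 + l*w^2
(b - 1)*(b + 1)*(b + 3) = b^3 + 3*b^2 - b - 3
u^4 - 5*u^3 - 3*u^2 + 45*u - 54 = (u - 3)^2*(u - 2)*(u + 3)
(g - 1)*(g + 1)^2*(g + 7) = g^4 + 8*g^3 + 6*g^2 - 8*g - 7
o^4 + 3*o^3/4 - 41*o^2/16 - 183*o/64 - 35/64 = (o - 7/4)*(o + 1/4)*(o + 1)*(o + 5/4)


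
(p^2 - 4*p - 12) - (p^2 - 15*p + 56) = 11*p - 68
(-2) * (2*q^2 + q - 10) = -4*q^2 - 2*q + 20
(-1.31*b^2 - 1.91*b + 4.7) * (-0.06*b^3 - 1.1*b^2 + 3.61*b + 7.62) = 0.0786*b^5 + 1.5556*b^4 - 2.9101*b^3 - 22.0473*b^2 + 2.4128*b + 35.814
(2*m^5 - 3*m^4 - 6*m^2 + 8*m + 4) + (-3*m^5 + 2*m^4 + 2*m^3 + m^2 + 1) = -m^5 - m^4 + 2*m^3 - 5*m^2 + 8*m + 5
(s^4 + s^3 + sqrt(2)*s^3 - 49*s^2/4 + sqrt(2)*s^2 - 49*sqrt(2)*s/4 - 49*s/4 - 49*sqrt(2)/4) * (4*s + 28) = 4*s^5 + 4*sqrt(2)*s^4 + 32*s^4 - 21*s^3 + 32*sqrt(2)*s^3 - 392*s^2 - 21*sqrt(2)*s^2 - 392*sqrt(2)*s - 343*s - 343*sqrt(2)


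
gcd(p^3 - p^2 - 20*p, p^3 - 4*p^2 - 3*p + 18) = 1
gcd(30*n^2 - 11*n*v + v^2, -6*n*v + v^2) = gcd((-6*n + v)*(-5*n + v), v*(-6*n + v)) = -6*n + v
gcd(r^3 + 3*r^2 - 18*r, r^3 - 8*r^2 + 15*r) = r^2 - 3*r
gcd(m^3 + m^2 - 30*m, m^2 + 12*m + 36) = m + 6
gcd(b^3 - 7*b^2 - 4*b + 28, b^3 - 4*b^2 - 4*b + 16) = b^2 - 4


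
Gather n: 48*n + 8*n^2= 8*n^2 + 48*n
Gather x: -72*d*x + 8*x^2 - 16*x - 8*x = 8*x^2 + x*(-72*d - 24)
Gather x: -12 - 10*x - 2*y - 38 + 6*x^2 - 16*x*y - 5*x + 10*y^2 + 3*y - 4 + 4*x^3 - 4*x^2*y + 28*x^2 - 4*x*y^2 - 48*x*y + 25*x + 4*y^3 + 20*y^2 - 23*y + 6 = 4*x^3 + x^2*(34 - 4*y) + x*(-4*y^2 - 64*y + 10) + 4*y^3 + 30*y^2 - 22*y - 48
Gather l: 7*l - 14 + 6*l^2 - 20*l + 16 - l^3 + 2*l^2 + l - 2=-l^3 + 8*l^2 - 12*l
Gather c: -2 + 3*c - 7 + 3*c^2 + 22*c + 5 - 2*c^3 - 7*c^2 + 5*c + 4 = -2*c^3 - 4*c^2 + 30*c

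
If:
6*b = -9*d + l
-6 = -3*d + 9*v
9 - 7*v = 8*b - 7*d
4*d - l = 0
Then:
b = 205/204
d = -41/34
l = -82/17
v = -109/102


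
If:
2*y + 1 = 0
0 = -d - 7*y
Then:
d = 7/2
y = -1/2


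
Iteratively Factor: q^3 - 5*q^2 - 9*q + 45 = (q + 3)*(q^2 - 8*q + 15) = (q - 5)*(q + 3)*(q - 3)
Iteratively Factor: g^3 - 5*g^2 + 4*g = (g - 4)*(g^2 - g) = g*(g - 4)*(g - 1)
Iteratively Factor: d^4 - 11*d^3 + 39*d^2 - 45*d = (d - 3)*(d^3 - 8*d^2 + 15*d) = (d - 3)^2*(d^2 - 5*d) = d*(d - 3)^2*(d - 5)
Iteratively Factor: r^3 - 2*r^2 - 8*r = (r - 4)*(r^2 + 2*r) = r*(r - 4)*(r + 2)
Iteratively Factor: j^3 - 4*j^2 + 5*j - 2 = (j - 1)*(j^2 - 3*j + 2) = (j - 2)*(j - 1)*(j - 1)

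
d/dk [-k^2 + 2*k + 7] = 2 - 2*k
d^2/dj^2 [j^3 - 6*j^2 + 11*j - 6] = 6*j - 12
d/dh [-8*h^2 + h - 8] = 1 - 16*h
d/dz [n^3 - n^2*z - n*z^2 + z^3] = -n^2 - 2*n*z + 3*z^2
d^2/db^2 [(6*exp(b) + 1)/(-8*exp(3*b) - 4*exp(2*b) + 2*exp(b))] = (-384*exp(5*b) - 288*exp(4*b) - 208*exp(3*b) - 20*exp(2*b) + 6*exp(b) - 1)*exp(-b)/(2*(64*exp(6*b) + 96*exp(5*b) - 40*exp(3*b) + 6*exp(b) - 1))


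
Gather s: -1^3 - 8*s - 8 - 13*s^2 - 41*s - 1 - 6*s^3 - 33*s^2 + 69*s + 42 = -6*s^3 - 46*s^2 + 20*s + 32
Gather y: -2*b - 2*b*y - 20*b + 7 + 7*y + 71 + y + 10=-22*b + y*(8 - 2*b) + 88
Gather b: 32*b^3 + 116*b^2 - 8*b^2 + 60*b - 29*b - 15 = 32*b^3 + 108*b^2 + 31*b - 15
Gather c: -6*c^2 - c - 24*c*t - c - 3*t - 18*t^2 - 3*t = -6*c^2 + c*(-24*t - 2) - 18*t^2 - 6*t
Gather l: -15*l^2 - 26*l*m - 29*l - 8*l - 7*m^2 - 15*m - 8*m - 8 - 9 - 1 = -15*l^2 + l*(-26*m - 37) - 7*m^2 - 23*m - 18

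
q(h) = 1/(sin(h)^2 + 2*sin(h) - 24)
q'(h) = (-2*sin(h)*cos(h) - 2*cos(h))/(sin(h)^2 + 2*sin(h) - 24)^2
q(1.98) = -0.05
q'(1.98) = 0.00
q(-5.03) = -0.05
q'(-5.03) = -0.00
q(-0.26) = -0.04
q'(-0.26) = -0.00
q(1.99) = -0.05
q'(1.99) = 0.00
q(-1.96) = -0.04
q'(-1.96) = 0.00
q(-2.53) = -0.04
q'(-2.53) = 0.00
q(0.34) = -0.04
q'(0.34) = -0.00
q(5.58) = -0.04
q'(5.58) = -0.00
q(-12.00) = -0.04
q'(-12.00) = -0.00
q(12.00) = -0.04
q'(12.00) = 0.00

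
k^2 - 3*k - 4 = (k - 4)*(k + 1)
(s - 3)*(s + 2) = s^2 - s - 6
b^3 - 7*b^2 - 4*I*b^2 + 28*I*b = b*(b - 7)*(b - 4*I)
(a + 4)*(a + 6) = a^2 + 10*a + 24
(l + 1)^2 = l^2 + 2*l + 1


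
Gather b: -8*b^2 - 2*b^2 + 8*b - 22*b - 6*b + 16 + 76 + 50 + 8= -10*b^2 - 20*b + 150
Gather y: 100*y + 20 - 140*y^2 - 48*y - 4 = -140*y^2 + 52*y + 16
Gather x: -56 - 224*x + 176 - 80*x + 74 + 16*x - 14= 180 - 288*x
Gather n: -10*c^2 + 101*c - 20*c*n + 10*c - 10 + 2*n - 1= -10*c^2 + 111*c + n*(2 - 20*c) - 11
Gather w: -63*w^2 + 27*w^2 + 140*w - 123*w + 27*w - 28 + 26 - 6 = -36*w^2 + 44*w - 8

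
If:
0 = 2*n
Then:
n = 0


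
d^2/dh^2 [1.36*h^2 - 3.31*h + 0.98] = 2.72000000000000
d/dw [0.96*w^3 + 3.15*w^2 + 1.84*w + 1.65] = 2.88*w^2 + 6.3*w + 1.84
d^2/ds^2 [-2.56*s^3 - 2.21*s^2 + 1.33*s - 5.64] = -15.36*s - 4.42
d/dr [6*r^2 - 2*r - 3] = 12*r - 2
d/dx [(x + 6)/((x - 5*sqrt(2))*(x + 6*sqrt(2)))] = (-x^2 - 12*x - 60 - 6*sqrt(2))/(x^4 + 2*sqrt(2)*x^3 - 118*x^2 - 120*sqrt(2)*x + 3600)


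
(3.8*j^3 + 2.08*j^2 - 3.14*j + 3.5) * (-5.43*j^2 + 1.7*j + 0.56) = -20.634*j^5 - 4.8344*j^4 + 22.7142*j^3 - 23.1782*j^2 + 4.1916*j + 1.96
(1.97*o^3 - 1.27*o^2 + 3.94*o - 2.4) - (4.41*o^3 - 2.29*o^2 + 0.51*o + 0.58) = -2.44*o^3 + 1.02*o^2 + 3.43*o - 2.98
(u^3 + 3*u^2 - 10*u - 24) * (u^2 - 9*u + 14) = u^5 - 6*u^4 - 23*u^3 + 108*u^2 + 76*u - 336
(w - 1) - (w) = -1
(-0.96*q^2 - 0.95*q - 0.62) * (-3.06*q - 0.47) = 2.9376*q^3 + 3.3582*q^2 + 2.3437*q + 0.2914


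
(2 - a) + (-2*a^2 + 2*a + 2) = -2*a^2 + a + 4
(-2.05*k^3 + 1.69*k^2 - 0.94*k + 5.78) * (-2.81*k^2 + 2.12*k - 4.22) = 5.7605*k^5 - 9.0949*k^4 + 14.8752*k^3 - 25.3664*k^2 + 16.2204*k - 24.3916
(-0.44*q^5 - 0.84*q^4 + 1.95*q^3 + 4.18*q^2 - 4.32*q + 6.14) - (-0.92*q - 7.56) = -0.44*q^5 - 0.84*q^4 + 1.95*q^3 + 4.18*q^2 - 3.4*q + 13.7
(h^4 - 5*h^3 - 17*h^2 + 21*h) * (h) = h^5 - 5*h^4 - 17*h^3 + 21*h^2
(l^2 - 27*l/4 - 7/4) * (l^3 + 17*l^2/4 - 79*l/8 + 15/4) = l^5 - 5*l^4/2 - 645*l^3/16 + 2015*l^2/32 - 257*l/32 - 105/16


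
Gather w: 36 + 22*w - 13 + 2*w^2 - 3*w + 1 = 2*w^2 + 19*w + 24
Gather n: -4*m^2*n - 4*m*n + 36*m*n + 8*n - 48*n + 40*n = n*(-4*m^2 + 32*m)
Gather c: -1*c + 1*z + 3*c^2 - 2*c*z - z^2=3*c^2 + c*(-2*z - 1) - z^2 + z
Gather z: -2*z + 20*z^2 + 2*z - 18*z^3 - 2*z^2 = -18*z^3 + 18*z^2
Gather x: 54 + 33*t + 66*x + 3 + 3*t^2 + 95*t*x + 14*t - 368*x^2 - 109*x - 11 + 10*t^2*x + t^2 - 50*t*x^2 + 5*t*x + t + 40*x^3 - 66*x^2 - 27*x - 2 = 4*t^2 + 48*t + 40*x^3 + x^2*(-50*t - 434) + x*(10*t^2 + 100*t - 70) + 44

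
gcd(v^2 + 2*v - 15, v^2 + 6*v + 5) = v + 5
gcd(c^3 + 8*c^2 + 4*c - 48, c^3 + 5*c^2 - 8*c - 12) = c^2 + 4*c - 12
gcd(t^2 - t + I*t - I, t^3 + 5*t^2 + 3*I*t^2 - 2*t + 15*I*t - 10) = t + I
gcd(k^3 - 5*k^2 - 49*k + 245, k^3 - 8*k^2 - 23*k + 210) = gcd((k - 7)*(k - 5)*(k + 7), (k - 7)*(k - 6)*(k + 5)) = k - 7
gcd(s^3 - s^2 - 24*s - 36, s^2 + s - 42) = s - 6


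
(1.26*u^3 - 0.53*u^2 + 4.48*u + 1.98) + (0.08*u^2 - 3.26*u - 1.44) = 1.26*u^3 - 0.45*u^2 + 1.22*u + 0.54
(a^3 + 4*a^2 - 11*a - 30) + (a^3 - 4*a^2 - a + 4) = 2*a^3 - 12*a - 26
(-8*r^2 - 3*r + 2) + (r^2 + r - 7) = -7*r^2 - 2*r - 5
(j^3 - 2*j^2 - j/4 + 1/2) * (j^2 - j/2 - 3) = j^5 - 5*j^4/2 - 9*j^3/4 + 53*j^2/8 + j/2 - 3/2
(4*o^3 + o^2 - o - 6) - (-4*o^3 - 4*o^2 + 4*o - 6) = 8*o^3 + 5*o^2 - 5*o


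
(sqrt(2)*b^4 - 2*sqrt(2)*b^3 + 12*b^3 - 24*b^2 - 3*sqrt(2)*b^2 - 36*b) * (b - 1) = sqrt(2)*b^5 - 3*sqrt(2)*b^4 + 12*b^4 - 36*b^3 - sqrt(2)*b^3 - 12*b^2 + 3*sqrt(2)*b^2 + 36*b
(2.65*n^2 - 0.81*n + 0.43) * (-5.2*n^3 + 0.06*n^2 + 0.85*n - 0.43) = -13.78*n^5 + 4.371*n^4 - 0.0321000000000003*n^3 - 1.8022*n^2 + 0.7138*n - 0.1849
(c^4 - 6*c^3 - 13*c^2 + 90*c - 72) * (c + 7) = c^5 + c^4 - 55*c^3 - c^2 + 558*c - 504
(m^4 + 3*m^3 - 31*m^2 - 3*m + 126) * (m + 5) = m^5 + 8*m^4 - 16*m^3 - 158*m^2 + 111*m + 630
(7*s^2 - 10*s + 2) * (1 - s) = -7*s^3 + 17*s^2 - 12*s + 2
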